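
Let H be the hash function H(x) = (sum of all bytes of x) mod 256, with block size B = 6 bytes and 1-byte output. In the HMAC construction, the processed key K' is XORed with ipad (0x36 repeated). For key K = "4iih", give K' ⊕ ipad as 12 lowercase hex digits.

025f5f5e3636

Key "4iih" = 34 69 69 68 is 4 bytes ≤ B = 6; zero-pad to 6 bytes: K' = 34 69 69 68 00 00.
XOR each byte with 0x36: 34⊕36=02, 69⊕36=5f, 69⊕36=5f, 68⊕36=5e, 00⊕36=36, 00⊕36=36.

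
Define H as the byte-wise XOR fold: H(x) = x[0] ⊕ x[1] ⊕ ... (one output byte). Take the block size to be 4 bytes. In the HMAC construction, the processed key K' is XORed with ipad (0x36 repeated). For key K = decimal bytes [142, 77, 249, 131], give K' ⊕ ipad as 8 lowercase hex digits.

b87bcfb5

Key decimal bytes [142, 77, 249, 131] = 8e 4d f9 83 is exactly B = 4 bytes: K' = 8e 4d f9 83.
XOR each byte with 0x36: 8e⊕36=b8, 4d⊕36=7b, f9⊕36=cf, 83⊕36=b5.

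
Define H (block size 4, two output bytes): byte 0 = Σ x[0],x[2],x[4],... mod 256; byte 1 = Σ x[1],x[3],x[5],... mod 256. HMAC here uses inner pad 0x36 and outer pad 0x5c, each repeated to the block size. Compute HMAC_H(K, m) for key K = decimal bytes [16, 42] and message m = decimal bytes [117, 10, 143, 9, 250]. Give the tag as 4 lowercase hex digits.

0237

Key decimal bytes [16, 42] = 10 2a is 2 bytes ≤ B = 4; zero-pad to 4 bytes: K' = 10 2a 00 00.
K' ⊕ ipad = 26 1c 36 36.  K' ⊕ opad = 4c 76 5c 5c.
Inner input = (K'⊕ipad) ∥ m = 26 1c 36 36 ∥ 75 0a 8f 09 fa.
Inner hash: even-index sum = 602 mod 256 = 90; odd-index sum = 101 mod 256 = 101 → 5a 65.
Outer input = (K'⊕opad) ∥ inner = 4c 76 5c 5c ∥ 5a 65.
Outer hash (tag): even-index sum = 258 mod 256 = 2; odd-index sum = 311 mod 256 = 55 → 02 37.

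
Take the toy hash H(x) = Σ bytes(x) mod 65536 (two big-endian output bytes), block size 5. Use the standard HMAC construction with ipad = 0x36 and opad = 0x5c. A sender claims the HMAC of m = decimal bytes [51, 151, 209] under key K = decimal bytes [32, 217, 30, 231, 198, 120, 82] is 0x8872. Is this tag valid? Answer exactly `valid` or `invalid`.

invalid

Key decimal bytes [32, 217, 30, 231, 198, 120, 82] = 20 d9 1e e7 c6 78 52 is 7 bytes > B = 5, so hash it first: H(key) = 03 8e, then zero-pad to 5 bytes: K' = 03 8e 00 00 00.
K' ⊕ ipad = 35 b8 36 36 36; K' ⊕ opad = 5f d2 5c 5c 5c.
Inner hash: sum = 53+184+54+54+54+51+151+209 = 810 → 03 2a.
Outer hash (recomputed tag): sum = 95+210+92+92+92+3+42 = 626 → 02 72.
Recomputed tag = 0272; claimed = 8872 → mismatch.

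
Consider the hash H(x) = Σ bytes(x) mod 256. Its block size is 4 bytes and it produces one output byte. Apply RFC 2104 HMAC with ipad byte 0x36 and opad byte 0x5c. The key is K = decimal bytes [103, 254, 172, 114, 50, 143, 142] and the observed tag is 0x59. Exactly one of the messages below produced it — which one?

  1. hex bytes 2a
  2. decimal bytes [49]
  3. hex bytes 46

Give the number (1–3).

2

Key decimal bytes [103, 254, 172, 114, 50, 143, 142] = 67 fe ac 72 32 8f 8e is 7 bytes > B = 4, so hash it first: H(key) = d2, then zero-pad to 4 bytes: K' = d2 00 00 00.
K' ⊕ ipad = e4 36 36 36; K' ⊕ opad = 8e 5c 5c 5c.
m1: inner = H(e4 36 36 36 2a) = b0; tag = H(8e 5c 5c 5c b0) = 52
m2: inner = H(e4 36 36 36 31) = b7; tag = H(8e 5c 5c 5c b7) = 59 ← matches
m3: inner = H(e4 36 36 36 46) = cc; tag = H(8e 5c 5c 5c cc) = 6e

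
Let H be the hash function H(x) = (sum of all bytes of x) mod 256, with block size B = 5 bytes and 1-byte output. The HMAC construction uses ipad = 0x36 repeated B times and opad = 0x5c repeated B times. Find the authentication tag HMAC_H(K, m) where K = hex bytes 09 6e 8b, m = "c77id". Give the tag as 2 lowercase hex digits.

74

Key hex bytes 09 6e 8b is 3 bytes ≤ B = 5; zero-pad to 5 bytes: K' = 09 6e 8b 00 00.
K' ⊕ ipad = 3f 58 bd 36 36.  K' ⊕ opad = 55 32 d7 5c 5c.
Inner input = (K'⊕ipad) ∥ m = 3f 58 bd 36 36 ∥ 63 37 37 69 64.
Inner hash: sum = 63+88+189+54+54+99+55+55+105+100 = 862; mod 256 = 94 → 5e.
Outer input = (K'⊕opad) ∥ inner = 55 32 d7 5c 5c ∥ 5e.
Outer hash (tag): sum = 85+50+215+92+92+94 = 628; mod 256 = 116 → 74.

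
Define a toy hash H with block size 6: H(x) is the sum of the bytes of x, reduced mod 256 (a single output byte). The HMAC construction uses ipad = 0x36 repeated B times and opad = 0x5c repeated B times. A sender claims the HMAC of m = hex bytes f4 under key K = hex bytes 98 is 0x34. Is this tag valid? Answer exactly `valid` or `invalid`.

invalid

Key hex bytes 98 is 1 byte ≤ B = 6; zero-pad to 6 bytes: K' = 98 00 00 00 00 00.
K' ⊕ ipad = ae 36 36 36 36 36; K' ⊕ opad = c4 5c 5c 5c 5c 5c.
Inner hash: sum = 174+54+54+54+54+54+244 = 688; mod 256 = 176 → b0.
Outer hash (recomputed tag): sum = 196+92+92+92+92+92+176 = 832; mod 256 = 64 → 40.
Recomputed tag = 40; claimed = 34 → mismatch.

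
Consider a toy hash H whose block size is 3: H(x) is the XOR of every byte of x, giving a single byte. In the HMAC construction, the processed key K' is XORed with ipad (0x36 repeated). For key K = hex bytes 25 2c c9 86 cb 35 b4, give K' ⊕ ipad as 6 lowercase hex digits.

3a3636

Key hex bytes 25 2c c9 86 cb 35 b4 is 7 bytes > B = 3, so hash it first: H(key) = 0c, then zero-pad to 3 bytes: K' = 0c 00 00.
XOR each byte with 0x36: 0c⊕36=3a, 00⊕36=36, 00⊕36=36.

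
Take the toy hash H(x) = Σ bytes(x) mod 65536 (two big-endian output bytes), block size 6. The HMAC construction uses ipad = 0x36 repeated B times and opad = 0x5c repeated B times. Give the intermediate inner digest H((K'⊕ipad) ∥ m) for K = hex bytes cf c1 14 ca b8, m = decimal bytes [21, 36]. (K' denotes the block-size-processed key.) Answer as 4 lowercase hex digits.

040b

Key hex bytes cf c1 14 ca b8 is 5 bytes ≤ B = 6; zero-pad to 6 bytes: K' = cf c1 14 ca b8 00.
K' ⊕ ipad = f9 f7 22 fc 8e 36.
Inner input = f9 f7 22 fc 8e 36 ∥ 15 24.
Inner hash: sum = 249+247+34+252+142+54+21+36 = 1035 → 04 0b.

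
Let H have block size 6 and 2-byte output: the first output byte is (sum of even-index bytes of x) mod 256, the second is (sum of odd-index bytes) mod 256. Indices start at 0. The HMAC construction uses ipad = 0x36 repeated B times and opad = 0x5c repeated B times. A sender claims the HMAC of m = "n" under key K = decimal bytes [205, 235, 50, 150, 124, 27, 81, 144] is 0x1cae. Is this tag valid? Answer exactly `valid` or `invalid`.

Key decimal bytes [205, 235, 50, 150, 124, 27, 81, 144] = cd eb 32 96 7c 1b 51 90 is 8 bytes > B = 6, so hash it first: H(key) = cc 2c, then zero-pad to 6 bytes: K' = cc 2c 00 00 00 00.
K' ⊕ ipad = fa 1a 36 36 36 36; K' ⊕ opad = 90 70 5c 5c 5c 5c.
Inner hash: even-index sum = 468 mod 256 = 212; odd-index sum = 134 mod 256 = 134 → d4 86.
Outer hash (recomputed tag): even-index sum = 540 mod 256 = 28; odd-index sum = 430 mod 256 = 174 → 1c ae.
Recomputed tag = 1cae; claimed = 1cae → match.

valid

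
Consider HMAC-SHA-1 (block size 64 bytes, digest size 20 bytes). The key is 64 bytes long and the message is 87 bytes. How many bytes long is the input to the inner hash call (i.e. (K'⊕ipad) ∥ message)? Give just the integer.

151

Key is 64 ≤ 64 bytes, zero-padded: |K'| = 64.
Inner input = (K'⊕ipad) ∥ m → 64 + 87 = 151 bytes.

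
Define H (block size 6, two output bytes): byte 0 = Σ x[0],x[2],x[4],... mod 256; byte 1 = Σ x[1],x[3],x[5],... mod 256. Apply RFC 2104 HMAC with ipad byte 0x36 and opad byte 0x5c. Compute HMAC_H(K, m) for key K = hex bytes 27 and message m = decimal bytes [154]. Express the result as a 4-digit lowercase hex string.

Key hex bytes 27 is 1 byte ≤ B = 6; zero-pad to 6 bytes: K' = 27 00 00 00 00 00.
K' ⊕ ipad = 11 36 36 36 36 36.  K' ⊕ opad = 7b 5c 5c 5c 5c 5c.
Inner input = (K'⊕ipad) ∥ m = 11 36 36 36 36 36 ∥ 9a.
Inner hash: even-index sum = 279 mod 256 = 23; odd-index sum = 162 mod 256 = 162 → 17 a2.
Outer input = (K'⊕opad) ∥ inner = 7b 5c 5c 5c 5c 5c ∥ 17 a2.
Outer hash (tag): even-index sum = 330 mod 256 = 74; odd-index sum = 438 mod 256 = 182 → 4a b6.

4ab6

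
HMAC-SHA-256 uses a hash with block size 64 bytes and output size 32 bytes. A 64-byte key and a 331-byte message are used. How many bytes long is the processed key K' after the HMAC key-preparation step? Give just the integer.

Key is 64 ≤ 64 bytes, zero-padded: |K'| = 64.

64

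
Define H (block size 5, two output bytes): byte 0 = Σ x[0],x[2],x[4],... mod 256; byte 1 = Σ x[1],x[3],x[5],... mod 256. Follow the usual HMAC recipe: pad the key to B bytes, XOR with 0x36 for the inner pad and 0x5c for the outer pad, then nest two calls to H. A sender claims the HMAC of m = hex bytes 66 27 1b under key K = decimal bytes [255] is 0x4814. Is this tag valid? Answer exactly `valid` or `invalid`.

Key decimal bytes [255] = ff is 1 byte ≤ B = 5; zero-pad to 5 bytes: K' = ff 00 00 00 00.
K' ⊕ ipad = c9 36 36 36 36; K' ⊕ opad = a3 5c 5c 5c 5c.
Inner hash: even-index sum = 348 mod 256 = 92; odd-index sum = 237 mod 256 = 237 → 5c ed.
Outer hash (recomputed tag): even-index sum = 584 mod 256 = 72; odd-index sum = 276 mod 256 = 20 → 48 14.
Recomputed tag = 4814; claimed = 4814 → match.

valid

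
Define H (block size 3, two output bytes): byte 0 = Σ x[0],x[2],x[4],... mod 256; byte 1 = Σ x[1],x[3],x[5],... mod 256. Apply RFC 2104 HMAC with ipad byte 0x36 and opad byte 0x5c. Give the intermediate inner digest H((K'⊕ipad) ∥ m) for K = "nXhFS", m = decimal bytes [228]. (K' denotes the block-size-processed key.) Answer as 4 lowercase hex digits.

558c

Key "nXhFS" = 6e 58 68 46 53 is 5 bytes > B = 3, so hash it first: H(key) = 29 9e, then zero-pad to 3 bytes: K' = 29 9e 00.
K' ⊕ ipad = 1f a8 36.
Inner input = 1f a8 36 ∥ e4.
Inner hash: even-index sum = 85 mod 256 = 85; odd-index sum = 396 mod 256 = 140 → 55 8c.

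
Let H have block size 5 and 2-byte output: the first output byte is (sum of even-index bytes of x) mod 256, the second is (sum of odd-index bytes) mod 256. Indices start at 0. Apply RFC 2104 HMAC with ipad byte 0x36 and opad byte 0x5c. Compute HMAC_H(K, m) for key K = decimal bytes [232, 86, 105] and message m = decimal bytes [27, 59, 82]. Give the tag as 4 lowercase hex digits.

4814

Key decimal bytes [232, 86, 105] = e8 56 69 is 3 bytes ≤ B = 5; zero-pad to 5 bytes: K' = e8 56 69 00 00.
K' ⊕ ipad = de 60 5f 36 36.  K' ⊕ opad = b4 0a 35 5c 5c.
Inner input = (K'⊕ipad) ∥ m = de 60 5f 36 36 ∥ 1b 3b 52.
Inner hash: even-index sum = 430 mod 256 = 174; odd-index sum = 259 mod 256 = 3 → ae 03.
Outer input = (K'⊕opad) ∥ inner = b4 0a 35 5c 5c ∥ ae 03.
Outer hash (tag): even-index sum = 328 mod 256 = 72; odd-index sum = 276 mod 256 = 20 → 48 14.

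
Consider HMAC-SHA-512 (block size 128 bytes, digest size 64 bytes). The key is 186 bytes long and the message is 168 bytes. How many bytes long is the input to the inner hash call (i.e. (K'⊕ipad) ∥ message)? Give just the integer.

Key is 186 > 128 bytes, so it is hashed to 64 bytes then zero-padded to 128: |K'| = 128.
Inner input = (K'⊕ipad) ∥ m → 128 + 168 = 296 bytes.

296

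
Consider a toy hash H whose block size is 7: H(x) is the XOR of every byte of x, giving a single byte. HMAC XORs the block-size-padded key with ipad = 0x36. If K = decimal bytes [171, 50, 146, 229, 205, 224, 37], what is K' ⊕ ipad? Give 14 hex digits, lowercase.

9d04a4d3fbd613

Key decimal bytes [171, 50, 146, 229, 205, 224, 37] = ab 32 92 e5 cd e0 25 is exactly B = 7 bytes: K' = ab 32 92 e5 cd e0 25.
XOR each byte with 0x36: ab⊕36=9d, 32⊕36=04, 92⊕36=a4, e5⊕36=d3, cd⊕36=fb, e0⊕36=d6, 25⊕36=13.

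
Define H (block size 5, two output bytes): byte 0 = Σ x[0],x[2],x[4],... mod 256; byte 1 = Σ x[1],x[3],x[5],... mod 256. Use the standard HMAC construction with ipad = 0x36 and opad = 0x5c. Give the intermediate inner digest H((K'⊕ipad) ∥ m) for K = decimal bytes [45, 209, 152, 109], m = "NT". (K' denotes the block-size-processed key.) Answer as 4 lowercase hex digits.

Key decimal bytes [45, 209, 152, 109] = 2d d1 98 6d is 4 bytes ≤ B = 5; zero-pad to 5 bytes: K' = 2d d1 98 6d 00.
K' ⊕ ipad = 1b e7 ae 5b 36.
Inner input = 1b e7 ae 5b 36 ∥ 4e 54.
Inner hash: even-index sum = 339 mod 256 = 83; odd-index sum = 400 mod 256 = 144 → 53 90.

5390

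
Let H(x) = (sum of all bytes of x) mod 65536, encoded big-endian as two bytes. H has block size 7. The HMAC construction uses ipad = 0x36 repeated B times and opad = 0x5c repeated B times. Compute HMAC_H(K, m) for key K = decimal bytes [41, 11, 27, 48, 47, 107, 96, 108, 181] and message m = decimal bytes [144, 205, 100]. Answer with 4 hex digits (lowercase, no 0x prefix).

Key decimal bytes [41, 11, 27, 48, 47, 107, 96, 108, 181] = 29 0b 1b 30 2f 6b 60 6c b5 is 9 bytes > B = 7, so hash it first: H(key) = 02 9a, then zero-pad to 7 bytes: K' = 02 9a 00 00 00 00 00.
K' ⊕ ipad = 34 ac 36 36 36 36 36.  K' ⊕ opad = 5e c6 5c 5c 5c 5c 5c.
Inner input = (K'⊕ipad) ∥ m = 34 ac 36 36 36 36 36 ∥ 90 cd 64.
Inner hash: sum = 52+172+54+54+54+54+54+144+205+100 = 943 → 03 af.
Outer input = (K'⊕opad) ∥ inner = 5e c6 5c 5c 5c 5c 5c ∥ 03 af.
Outer hash (tag): sum = 94+198+92+92+92+92+92+3+175 = 930 → 03 a2.

03a2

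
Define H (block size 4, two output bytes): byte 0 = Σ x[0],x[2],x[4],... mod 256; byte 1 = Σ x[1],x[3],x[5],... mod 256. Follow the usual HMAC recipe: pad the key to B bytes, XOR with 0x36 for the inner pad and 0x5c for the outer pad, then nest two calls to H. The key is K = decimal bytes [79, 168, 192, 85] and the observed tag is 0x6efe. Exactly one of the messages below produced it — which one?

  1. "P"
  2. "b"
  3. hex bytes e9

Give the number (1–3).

1

Key decimal bytes [79, 168, 192, 85] = 4f a8 c0 55 is exactly B = 4 bytes: K' = 4f a8 c0 55.
K' ⊕ ipad = 79 9e f6 63; K' ⊕ opad = 13 f4 9c 09.
m1: inner = H(79 9e f6 63 50) = bf 01; tag = H(13 f4 9c 09 bf 01) = 6efe ← matches
m2: inner = H(79 9e f6 63 62) = d1 01; tag = H(13 f4 9c 09 d1 01) = 80fe
m3: inner = H(79 9e f6 63 e9) = 58 01; tag = H(13 f4 9c 09 58 01) = 07fe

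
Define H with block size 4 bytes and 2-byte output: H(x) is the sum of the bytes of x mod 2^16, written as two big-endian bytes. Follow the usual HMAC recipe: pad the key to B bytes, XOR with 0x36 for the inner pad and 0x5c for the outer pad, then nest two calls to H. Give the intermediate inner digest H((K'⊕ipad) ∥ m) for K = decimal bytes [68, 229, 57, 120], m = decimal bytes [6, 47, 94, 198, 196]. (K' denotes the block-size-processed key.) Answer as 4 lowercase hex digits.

Key decimal bytes [68, 229, 57, 120] = 44 e5 39 78 is exactly B = 4 bytes: K' = 44 e5 39 78.
K' ⊕ ipad = 72 d3 0f 4e.
Inner input = 72 d3 0f 4e ∥ 06 2f 5e c6 c4.
Inner hash: sum = 114+211+15+78+6+47+94+198+196 = 959 → 03 bf.

03bf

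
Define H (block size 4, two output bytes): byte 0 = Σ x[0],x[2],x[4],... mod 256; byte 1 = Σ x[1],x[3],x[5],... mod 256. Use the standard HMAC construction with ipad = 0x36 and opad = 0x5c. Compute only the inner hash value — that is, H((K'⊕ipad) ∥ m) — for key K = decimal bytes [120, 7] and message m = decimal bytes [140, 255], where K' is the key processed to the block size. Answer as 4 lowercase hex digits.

1066

Key decimal bytes [120, 7] = 78 07 is 2 bytes ≤ B = 4; zero-pad to 4 bytes: K' = 78 07 00 00.
K' ⊕ ipad = 4e 31 36 36.
Inner input = 4e 31 36 36 ∥ 8c ff.
Inner hash: even-index sum = 272 mod 256 = 16; odd-index sum = 358 mod 256 = 102 → 10 66.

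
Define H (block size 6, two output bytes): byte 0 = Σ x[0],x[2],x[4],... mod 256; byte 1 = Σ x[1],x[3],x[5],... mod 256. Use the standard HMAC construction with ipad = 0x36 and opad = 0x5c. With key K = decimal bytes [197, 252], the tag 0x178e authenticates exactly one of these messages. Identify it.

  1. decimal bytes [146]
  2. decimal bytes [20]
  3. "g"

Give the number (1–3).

3

Key decimal bytes [197, 252] = c5 fc is 2 bytes ≤ B = 6; zero-pad to 6 bytes: K' = c5 fc 00 00 00 00.
K' ⊕ ipad = f3 ca 36 36 36 36; K' ⊕ opad = 99 a0 5c 5c 5c 5c.
m1: inner = H(f3 ca 36 36 36 36 92) = f1 36; tag = H(99 a0 5c 5c 5c 5c f1 36) = 428e
m2: inner = H(f3 ca 36 36 36 36 14) = 73 36; tag = H(99 a0 5c 5c 5c 5c 73 36) = c48e
m3: inner = H(f3 ca 36 36 36 36 67) = c6 36; tag = H(99 a0 5c 5c 5c 5c c6 36) = 178e ← matches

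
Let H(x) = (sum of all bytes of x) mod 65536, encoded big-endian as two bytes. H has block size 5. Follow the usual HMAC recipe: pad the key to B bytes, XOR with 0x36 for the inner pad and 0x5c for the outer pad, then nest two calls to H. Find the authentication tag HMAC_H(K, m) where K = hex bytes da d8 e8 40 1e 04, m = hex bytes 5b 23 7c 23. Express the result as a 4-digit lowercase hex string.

Key hex bytes da d8 e8 40 1e 04 is 6 bytes > B = 5, so hash it first: H(key) = 02 fc, then zero-pad to 5 bytes: K' = 02 fc 00 00 00.
K' ⊕ ipad = 34 ca 36 36 36.  K' ⊕ opad = 5e a0 5c 5c 5c.
Inner input = (K'⊕ipad) ∥ m = 34 ca 36 36 36 ∥ 5b 23 7c 23.
Inner hash: sum = 52+202+54+54+54+91+35+124+35 = 701 → 02 bd.
Outer input = (K'⊕opad) ∥ inner = 5e a0 5c 5c 5c ∥ 02 bd.
Outer hash (tag): sum = 94+160+92+92+92+2+189 = 721 → 02 d1.

02d1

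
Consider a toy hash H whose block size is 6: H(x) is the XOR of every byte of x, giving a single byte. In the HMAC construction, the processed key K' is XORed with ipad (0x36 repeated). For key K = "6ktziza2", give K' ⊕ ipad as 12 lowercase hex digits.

Key "6ktziza2" = 36 6b 74 7a 69 7a 61 32 is 8 bytes > B = 6, so hash it first: H(key) = 13, then zero-pad to 6 bytes: K' = 13 00 00 00 00 00.
XOR each byte with 0x36: 13⊕36=25, 00⊕36=36, 00⊕36=36, 00⊕36=36, 00⊕36=36, 00⊕36=36.

253636363636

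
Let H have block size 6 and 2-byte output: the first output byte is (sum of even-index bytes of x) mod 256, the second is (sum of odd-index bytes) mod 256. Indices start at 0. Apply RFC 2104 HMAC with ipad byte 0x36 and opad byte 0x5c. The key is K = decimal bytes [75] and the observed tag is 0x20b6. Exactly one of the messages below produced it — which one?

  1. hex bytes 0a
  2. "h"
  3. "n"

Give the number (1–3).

2

Key decimal bytes [75] = 4b is 1 byte ≤ B = 6; zero-pad to 6 bytes: K' = 4b 00 00 00 00 00.
K' ⊕ ipad = 7d 36 36 36 36 36; K' ⊕ opad = 17 5c 5c 5c 5c 5c.
m1: inner = H(7d 36 36 36 36 36 0a) = f3 a2; tag = H(17 5c 5c 5c 5c 5c f3 a2) = c2b6
m2: inner = H(7d 36 36 36 36 36 68) = 51 a2; tag = H(17 5c 5c 5c 5c 5c 51 a2) = 20b6 ← matches
m3: inner = H(7d 36 36 36 36 36 6e) = 57 a2; tag = H(17 5c 5c 5c 5c 5c 57 a2) = 26b6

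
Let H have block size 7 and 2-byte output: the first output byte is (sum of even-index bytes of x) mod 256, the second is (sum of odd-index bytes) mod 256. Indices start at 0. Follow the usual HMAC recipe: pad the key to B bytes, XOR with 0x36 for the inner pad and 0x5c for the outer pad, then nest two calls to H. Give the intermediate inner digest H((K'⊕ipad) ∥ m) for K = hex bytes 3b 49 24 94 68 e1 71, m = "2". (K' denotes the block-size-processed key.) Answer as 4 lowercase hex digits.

Key hex bytes 3b 49 24 94 68 e1 71 is exactly B = 7 bytes: K' = 3b 49 24 94 68 e1 71.
K' ⊕ ipad = 0d 7f 12 a2 5e d7 47.
Inner input = 0d 7f 12 a2 5e d7 47 ∥ 32.
Inner hash: even-index sum = 196 mod 256 = 196; odd-index sum = 554 mod 256 = 42 → c4 2a.

c42a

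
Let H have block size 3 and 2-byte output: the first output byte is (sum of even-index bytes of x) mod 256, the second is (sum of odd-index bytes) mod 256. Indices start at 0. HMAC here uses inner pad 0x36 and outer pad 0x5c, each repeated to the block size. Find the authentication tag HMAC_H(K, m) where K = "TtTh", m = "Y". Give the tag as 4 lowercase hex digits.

Key "TtTh" = 54 74 54 68 is 4 bytes > B = 3, so hash it first: H(key) = a8 dc, then zero-pad to 3 bytes: K' = a8 dc 00.
K' ⊕ ipad = 9e ea 36.  K' ⊕ opad = f4 80 5c.
Inner input = (K'⊕ipad) ∥ m = 9e ea 36 ∥ 59.
Inner hash: even-index sum = 212 mod 256 = 212; odd-index sum = 323 mod 256 = 67 → d4 43.
Outer input = (K'⊕opad) ∥ inner = f4 80 5c ∥ d4 43.
Outer hash (tag): even-index sum = 403 mod 256 = 147; odd-index sum = 340 mod 256 = 84 → 93 54.

9354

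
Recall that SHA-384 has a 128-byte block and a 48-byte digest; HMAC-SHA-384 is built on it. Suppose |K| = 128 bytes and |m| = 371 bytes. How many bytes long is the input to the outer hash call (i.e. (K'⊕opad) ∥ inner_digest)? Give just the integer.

Key is 128 ≤ 128 bytes, zero-padded: |K'| = 128.
Outer input = (K'⊕opad) ∥ H(inner) → 128 + 48 = 176 bytes.

176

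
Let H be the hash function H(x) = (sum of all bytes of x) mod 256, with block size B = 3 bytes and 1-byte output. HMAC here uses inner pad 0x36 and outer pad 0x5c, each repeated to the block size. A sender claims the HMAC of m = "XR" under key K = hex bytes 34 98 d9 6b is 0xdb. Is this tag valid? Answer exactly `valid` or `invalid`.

Key hex bytes 34 98 d9 6b is 4 bytes > B = 3, so hash it first: H(key) = 10, then zero-pad to 3 bytes: K' = 10 00 00.
K' ⊕ ipad = 26 36 36; K' ⊕ opad = 4c 5c 5c.
Inner hash: sum = 38+54+54+88+82 = 316; mod 256 = 60 → 3c.
Outer hash (recomputed tag): sum = 76+92+92+60 = 320; mod 256 = 64 → 40.
Recomputed tag = 40; claimed = db → mismatch.

invalid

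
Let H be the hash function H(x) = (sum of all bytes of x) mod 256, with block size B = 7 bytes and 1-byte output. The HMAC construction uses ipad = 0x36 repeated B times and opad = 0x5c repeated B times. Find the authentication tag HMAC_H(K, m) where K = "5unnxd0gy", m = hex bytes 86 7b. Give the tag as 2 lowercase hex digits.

df

Key "5unnxd0gy" = 35 75 6e 6e 78 64 30 67 79 is 9 bytes > B = 7, so hash it first: H(key) = 72, then zero-pad to 7 bytes: K' = 72 00 00 00 00 00 00.
K' ⊕ ipad = 44 36 36 36 36 36 36.  K' ⊕ opad = 2e 5c 5c 5c 5c 5c 5c.
Inner input = (K'⊕ipad) ∥ m = 44 36 36 36 36 36 36 ∥ 86 7b.
Inner hash: sum = 68+54+54+54+54+54+54+134+123 = 649; mod 256 = 137 → 89.
Outer input = (K'⊕opad) ∥ inner = 2e 5c 5c 5c 5c 5c 5c ∥ 89.
Outer hash (tag): sum = 46+92+92+92+92+92+92+137 = 735; mod 256 = 223 → df.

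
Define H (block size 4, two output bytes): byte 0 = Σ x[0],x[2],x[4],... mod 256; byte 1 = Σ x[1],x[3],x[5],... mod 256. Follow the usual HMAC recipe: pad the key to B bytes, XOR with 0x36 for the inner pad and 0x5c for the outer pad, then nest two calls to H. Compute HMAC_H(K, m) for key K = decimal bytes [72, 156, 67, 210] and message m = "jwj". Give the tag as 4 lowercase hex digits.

fa53

Key decimal bytes [72, 156, 67, 210] = 48 9c 43 d2 is exactly B = 4 bytes: K' = 48 9c 43 d2.
K' ⊕ ipad = 7e aa 75 e4.  K' ⊕ opad = 14 c0 1f 8e.
Inner input = (K'⊕ipad) ∥ m = 7e aa 75 e4 ∥ 6a 77 6a.
Inner hash: even-index sum = 455 mod 256 = 199; odd-index sum = 517 mod 256 = 5 → c7 05.
Outer input = (K'⊕opad) ∥ inner = 14 c0 1f 8e ∥ c7 05.
Outer hash (tag): even-index sum = 250 mod 256 = 250; odd-index sum = 339 mod 256 = 83 → fa 53.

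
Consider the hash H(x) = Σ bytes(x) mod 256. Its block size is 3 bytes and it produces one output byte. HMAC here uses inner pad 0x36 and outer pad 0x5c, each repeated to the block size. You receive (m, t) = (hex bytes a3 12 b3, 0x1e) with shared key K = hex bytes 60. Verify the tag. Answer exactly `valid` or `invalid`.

valid

Key hex bytes 60 is 1 byte ≤ B = 3; zero-pad to 3 bytes: K' = 60 00 00.
K' ⊕ ipad = 56 36 36; K' ⊕ opad = 3c 5c 5c.
Inner hash: sum = 86+54+54+163+18+179 = 554; mod 256 = 42 → 2a.
Outer hash (recomputed tag): sum = 60+92+92+42 = 286; mod 256 = 30 → 1e.
Recomputed tag = 1e; claimed = 1e → match.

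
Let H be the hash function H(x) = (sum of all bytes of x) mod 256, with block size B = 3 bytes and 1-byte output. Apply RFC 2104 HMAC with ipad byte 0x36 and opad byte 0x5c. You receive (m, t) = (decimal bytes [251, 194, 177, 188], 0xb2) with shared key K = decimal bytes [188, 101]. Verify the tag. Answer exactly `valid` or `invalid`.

valid

Key decimal bytes [188, 101] = bc 65 is 2 bytes ≤ B = 3; zero-pad to 3 bytes: K' = bc 65 00.
K' ⊕ ipad = 8a 53 36; K' ⊕ opad = e0 39 5c.
Inner hash: sum = 138+83+54+251+194+177+188 = 1085; mod 256 = 61 → 3d.
Outer hash (recomputed tag): sum = 224+57+92+61 = 434; mod 256 = 178 → b2.
Recomputed tag = b2; claimed = b2 → match.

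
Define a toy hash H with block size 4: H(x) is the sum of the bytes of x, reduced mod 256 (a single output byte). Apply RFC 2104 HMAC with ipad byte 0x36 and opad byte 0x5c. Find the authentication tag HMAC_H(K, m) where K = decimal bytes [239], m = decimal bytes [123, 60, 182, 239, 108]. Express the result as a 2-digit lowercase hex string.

Key decimal bytes [239] = ef is 1 byte ≤ B = 4; zero-pad to 4 bytes: K' = ef 00 00 00.
K' ⊕ ipad = d9 36 36 36.  K' ⊕ opad = b3 5c 5c 5c.
Inner input = (K'⊕ipad) ∥ m = d9 36 36 36 ∥ 7b 3c b6 ef 6c.
Inner hash: sum = 217+54+54+54+123+60+182+239+108 = 1091; mod 256 = 67 → 43.
Outer input = (K'⊕opad) ∥ inner = b3 5c 5c 5c ∥ 43.
Outer hash (tag): sum = 179+92+92+92+67 = 522; mod 256 = 10 → 0a.

0a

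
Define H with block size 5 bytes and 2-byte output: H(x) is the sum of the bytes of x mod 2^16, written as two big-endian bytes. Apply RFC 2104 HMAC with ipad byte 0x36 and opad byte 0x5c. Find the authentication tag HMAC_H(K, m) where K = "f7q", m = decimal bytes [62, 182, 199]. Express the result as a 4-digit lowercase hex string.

Key "f7q" = 66 37 71 is 3 bytes ≤ B = 5; zero-pad to 5 bytes: K' = 66 37 71 00 00.
K' ⊕ ipad = 50 01 47 36 36.  K' ⊕ opad = 3a 6b 2d 5c 5c.
Inner input = (K'⊕ipad) ∥ m = 50 01 47 36 36 ∥ 3e b6 c7.
Inner hash: sum = 80+1+71+54+54+62+182+199 = 703 → 02 bf.
Outer input = (K'⊕opad) ∥ inner = 3a 6b 2d 5c 5c ∥ 02 bf.
Outer hash (tag): sum = 58+107+45+92+92+2+191 = 587 → 02 4b.

024b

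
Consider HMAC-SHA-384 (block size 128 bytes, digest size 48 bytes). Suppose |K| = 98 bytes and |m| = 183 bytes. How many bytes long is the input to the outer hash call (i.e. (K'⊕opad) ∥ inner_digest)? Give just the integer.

176

Key is 98 ≤ 128 bytes, zero-padded: |K'| = 128.
Outer input = (K'⊕opad) ∥ H(inner) → 128 + 48 = 176 bytes.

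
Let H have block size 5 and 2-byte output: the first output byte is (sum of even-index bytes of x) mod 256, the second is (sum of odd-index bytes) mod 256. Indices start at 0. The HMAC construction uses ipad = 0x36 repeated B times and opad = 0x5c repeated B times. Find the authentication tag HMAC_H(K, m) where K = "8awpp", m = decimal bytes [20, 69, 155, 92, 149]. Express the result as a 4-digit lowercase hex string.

Key "8awpp" = 38 61 77 70 70 is exactly B = 5 bytes: K' = 38 61 77 70 70.
K' ⊕ ipad = 0e 57 41 46 46.  K' ⊕ opad = 64 3d 2b 2c 2c.
Inner input = (K'⊕ipad) ∥ m = 0e 57 41 46 46 ∥ 14 45 9b 5c 95.
Inner hash: even-index sum = 310 mod 256 = 54; odd-index sum = 481 mod 256 = 225 → 36 e1.
Outer input = (K'⊕opad) ∥ inner = 64 3d 2b 2c 2c ∥ 36 e1.
Outer hash (tag): even-index sum = 412 mod 256 = 156; odd-index sum = 159 mod 256 = 159 → 9c 9f.

9c9f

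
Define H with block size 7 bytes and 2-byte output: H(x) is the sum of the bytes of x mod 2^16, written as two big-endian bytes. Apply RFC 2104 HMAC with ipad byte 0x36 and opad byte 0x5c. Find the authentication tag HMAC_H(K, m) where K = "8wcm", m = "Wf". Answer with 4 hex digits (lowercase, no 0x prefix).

0273

Key "8wcm" = 38 77 63 6d is 4 bytes ≤ B = 7; zero-pad to 7 bytes: K' = 38 77 63 6d 00 00 00.
K' ⊕ ipad = 0e 41 55 5b 36 36 36.  K' ⊕ opad = 64 2b 3f 31 5c 5c 5c.
Inner input = (K'⊕ipad) ∥ m = 0e 41 55 5b 36 36 36 ∥ 57 66.
Inner hash: sum = 14+65+85+91+54+54+54+87+102 = 606 → 02 5e.
Outer input = (K'⊕opad) ∥ inner = 64 2b 3f 31 5c 5c 5c ∥ 02 5e.
Outer hash (tag): sum = 100+43+63+49+92+92+92+2+94 = 627 → 02 73.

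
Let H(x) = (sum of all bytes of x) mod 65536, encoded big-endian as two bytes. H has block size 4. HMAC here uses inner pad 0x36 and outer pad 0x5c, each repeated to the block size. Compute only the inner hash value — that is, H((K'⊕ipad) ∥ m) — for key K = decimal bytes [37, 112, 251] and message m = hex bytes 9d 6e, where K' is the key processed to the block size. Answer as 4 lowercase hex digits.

0267

Key decimal bytes [37, 112, 251] = 25 70 fb is 3 bytes ≤ B = 4; zero-pad to 4 bytes: K' = 25 70 fb 00.
K' ⊕ ipad = 13 46 cd 36.
Inner input = 13 46 cd 36 ∥ 9d 6e.
Inner hash: sum = 19+70+205+54+157+110 = 615 → 02 67.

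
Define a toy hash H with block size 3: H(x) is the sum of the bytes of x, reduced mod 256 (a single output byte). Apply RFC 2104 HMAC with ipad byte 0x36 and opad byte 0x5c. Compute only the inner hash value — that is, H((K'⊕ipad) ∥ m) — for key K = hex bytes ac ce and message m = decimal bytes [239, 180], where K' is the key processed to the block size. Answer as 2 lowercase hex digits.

Key hex bytes ac ce is 2 bytes ≤ B = 3; zero-pad to 3 bytes: K' = ac ce 00.
K' ⊕ ipad = 9a f8 36.
Inner input = 9a f8 36 ∥ ef b4.
Inner hash: sum = 154+248+54+239+180 = 875; mod 256 = 107 → 6b.

6b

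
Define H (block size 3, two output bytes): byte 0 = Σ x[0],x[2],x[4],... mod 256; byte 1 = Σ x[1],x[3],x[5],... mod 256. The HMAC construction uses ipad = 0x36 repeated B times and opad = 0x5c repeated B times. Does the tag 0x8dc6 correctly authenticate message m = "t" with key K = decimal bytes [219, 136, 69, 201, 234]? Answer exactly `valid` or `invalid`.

Key decimal bytes [219, 136, 69, 201, 234] = db 88 45 c9 ea is 5 bytes > B = 3, so hash it first: H(key) = 0a 51, then zero-pad to 3 bytes: K' = 0a 51 00.
K' ⊕ ipad = 3c 67 36; K' ⊕ opad = 56 0d 5c.
Inner hash: even-index sum = 114 mod 256 = 114; odd-index sum = 219 mod 256 = 219 → 72 db.
Outer hash (recomputed tag): even-index sum = 397 mod 256 = 141; odd-index sum = 127 mod 256 = 127 → 8d 7f.
Recomputed tag = 8d7f; claimed = 8dc6 → mismatch.

invalid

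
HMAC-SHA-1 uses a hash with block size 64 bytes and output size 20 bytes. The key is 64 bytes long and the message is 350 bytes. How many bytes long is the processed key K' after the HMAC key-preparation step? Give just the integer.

64

Key is 64 ≤ 64 bytes, zero-padded: |K'| = 64.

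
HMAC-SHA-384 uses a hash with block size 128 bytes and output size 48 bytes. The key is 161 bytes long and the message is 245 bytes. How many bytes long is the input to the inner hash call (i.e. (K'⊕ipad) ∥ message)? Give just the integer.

Key is 161 > 128 bytes, so it is hashed to 48 bytes then zero-padded to 128: |K'| = 128.
Inner input = (K'⊕ipad) ∥ m → 128 + 245 = 373 bytes.

373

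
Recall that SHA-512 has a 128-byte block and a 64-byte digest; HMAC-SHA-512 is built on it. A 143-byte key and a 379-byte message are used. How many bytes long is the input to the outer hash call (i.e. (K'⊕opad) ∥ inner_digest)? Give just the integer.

192

Key is 143 > 128 bytes, so it is hashed to 64 bytes then zero-padded to 128: |K'| = 128.
Outer input = (K'⊕opad) ∥ H(inner) → 128 + 64 = 192 bytes.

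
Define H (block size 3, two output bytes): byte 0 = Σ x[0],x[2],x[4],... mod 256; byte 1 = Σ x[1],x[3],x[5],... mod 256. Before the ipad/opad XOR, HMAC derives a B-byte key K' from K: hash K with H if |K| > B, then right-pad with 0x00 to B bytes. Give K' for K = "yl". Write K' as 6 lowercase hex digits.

Key "yl" = 79 6c is 2 bytes ≤ B = 3; zero-pad to 3 bytes: K' = 79 6c 00.

796c00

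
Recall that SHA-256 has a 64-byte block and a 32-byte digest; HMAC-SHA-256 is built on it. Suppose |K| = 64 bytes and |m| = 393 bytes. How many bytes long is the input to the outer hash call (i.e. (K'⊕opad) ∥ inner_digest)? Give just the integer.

Key is 64 ≤ 64 bytes, zero-padded: |K'| = 64.
Outer input = (K'⊕opad) ∥ H(inner) → 64 + 32 = 96 bytes.

96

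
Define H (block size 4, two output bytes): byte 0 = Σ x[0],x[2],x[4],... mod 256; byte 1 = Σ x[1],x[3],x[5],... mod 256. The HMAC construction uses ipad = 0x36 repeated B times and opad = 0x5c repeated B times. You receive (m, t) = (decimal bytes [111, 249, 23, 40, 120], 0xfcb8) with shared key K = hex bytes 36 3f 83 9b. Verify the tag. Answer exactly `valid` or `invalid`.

invalid

Key hex bytes 36 3f 83 9b is exactly B = 4 bytes: K' = 36 3f 83 9b.
K' ⊕ ipad = 00 09 b5 ad; K' ⊕ opad = 6a 63 df c7.
Inner hash: even-index sum = 435 mod 256 = 179; odd-index sum = 471 mod 256 = 215 → b3 d7.
Outer hash (recomputed tag): even-index sum = 508 mod 256 = 252; odd-index sum = 513 mod 256 = 1 → fc 01.
Recomputed tag = fc01; claimed = fcb8 → mismatch.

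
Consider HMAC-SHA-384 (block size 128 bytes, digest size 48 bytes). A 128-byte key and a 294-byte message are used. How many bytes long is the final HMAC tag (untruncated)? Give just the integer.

48

The tag is one SHA-384 digest: 48 bytes.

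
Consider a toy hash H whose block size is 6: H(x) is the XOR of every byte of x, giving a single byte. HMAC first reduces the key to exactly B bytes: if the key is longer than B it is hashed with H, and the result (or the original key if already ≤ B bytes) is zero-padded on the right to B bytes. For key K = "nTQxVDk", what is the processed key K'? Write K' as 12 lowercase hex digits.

|K| = 7 > B = 6, so first hash the key.
H(K): XOR 6e⊕54⊕51⊕78⊕56⊕44⊕6b = 6a.
Zero-pad H(K) = 6a to 6 bytes: K' = 6a 00 00 00 00 00.

6a0000000000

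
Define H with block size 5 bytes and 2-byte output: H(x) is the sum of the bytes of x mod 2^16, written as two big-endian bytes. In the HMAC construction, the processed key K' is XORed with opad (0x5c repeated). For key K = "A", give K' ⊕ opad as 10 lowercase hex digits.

1d5c5c5c5c

Key "A" = 41 is 1 byte ≤ B = 5; zero-pad to 5 bytes: K' = 41 00 00 00 00.
XOR each byte with 0x5c: 41⊕5c=1d, 00⊕5c=5c, 00⊕5c=5c, 00⊕5c=5c, 00⊕5c=5c.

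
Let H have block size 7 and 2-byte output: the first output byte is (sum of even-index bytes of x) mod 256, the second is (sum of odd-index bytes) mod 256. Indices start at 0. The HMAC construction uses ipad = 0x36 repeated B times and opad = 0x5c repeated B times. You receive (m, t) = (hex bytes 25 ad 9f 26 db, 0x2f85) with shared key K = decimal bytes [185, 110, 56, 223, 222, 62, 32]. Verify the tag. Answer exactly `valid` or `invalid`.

valid

Key decimal bytes [185, 110, 56, 223, 222, 62, 32] = b9 6e 38 df de 3e 20 is exactly B = 7 bytes: K' = b9 6e 38 df de 3e 20.
K' ⊕ ipad = 8f 58 0e e9 e8 08 16; K' ⊕ opad = e5 32 64 83 82 62 7c.
Inner hash: even-index sum = 622 mod 256 = 110; odd-index sum = 744 mod 256 = 232 → 6e e8.
Outer hash (recomputed tag): even-index sum = 815 mod 256 = 47; odd-index sum = 389 mod 256 = 133 → 2f 85.
Recomputed tag = 2f85; claimed = 2f85 → match.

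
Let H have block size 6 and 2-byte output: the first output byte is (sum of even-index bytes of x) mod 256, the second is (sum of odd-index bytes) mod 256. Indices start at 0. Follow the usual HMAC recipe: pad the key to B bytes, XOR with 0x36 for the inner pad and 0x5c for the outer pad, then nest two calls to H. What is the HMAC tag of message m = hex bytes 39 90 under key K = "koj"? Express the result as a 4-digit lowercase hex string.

f140

Key "koj" = 6b 6f 6a is 3 bytes ≤ B = 6; zero-pad to 6 bytes: K' = 6b 6f 6a 00 00 00.
K' ⊕ ipad = 5d 59 5c 36 36 36.  K' ⊕ opad = 37 33 36 5c 5c 5c.
Inner input = (K'⊕ipad) ∥ m = 5d 59 5c 36 36 36 ∥ 39 90.
Inner hash: even-index sum = 296 mod 256 = 40; odd-index sum = 341 mod 256 = 85 → 28 55.
Outer input = (K'⊕opad) ∥ inner = 37 33 36 5c 5c 5c ∥ 28 55.
Outer hash (tag): even-index sum = 241 mod 256 = 241; odd-index sum = 320 mod 256 = 64 → f1 40.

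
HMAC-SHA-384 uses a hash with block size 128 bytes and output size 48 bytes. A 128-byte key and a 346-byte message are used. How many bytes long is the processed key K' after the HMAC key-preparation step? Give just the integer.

128

Key is 128 ≤ 128 bytes, zero-padded: |K'| = 128.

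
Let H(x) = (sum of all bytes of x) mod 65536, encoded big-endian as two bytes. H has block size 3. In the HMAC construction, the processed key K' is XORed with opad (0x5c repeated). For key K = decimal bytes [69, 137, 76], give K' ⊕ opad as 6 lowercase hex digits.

19d510

Key decimal bytes [69, 137, 76] = 45 89 4c is exactly B = 3 bytes: K' = 45 89 4c.
XOR each byte with 0x5c: 45⊕5c=19, 89⊕5c=d5, 4c⊕5c=10.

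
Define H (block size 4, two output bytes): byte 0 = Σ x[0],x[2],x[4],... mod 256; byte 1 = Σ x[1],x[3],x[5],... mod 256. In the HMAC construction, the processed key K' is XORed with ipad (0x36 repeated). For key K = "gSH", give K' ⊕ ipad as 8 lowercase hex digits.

Key "gSH" = 67 53 48 is 3 bytes ≤ B = 4; zero-pad to 4 bytes: K' = 67 53 48 00.
XOR each byte with 0x36: 67⊕36=51, 53⊕36=65, 48⊕36=7e, 00⊕36=36.

51657e36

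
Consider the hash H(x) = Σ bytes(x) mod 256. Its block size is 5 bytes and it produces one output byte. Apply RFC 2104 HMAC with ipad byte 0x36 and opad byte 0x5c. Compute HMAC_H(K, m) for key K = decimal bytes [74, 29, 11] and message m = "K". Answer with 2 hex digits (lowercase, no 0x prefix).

01

Key decimal bytes [74, 29, 11] = 4a 1d 0b is 3 bytes ≤ B = 5; zero-pad to 5 bytes: K' = 4a 1d 0b 00 00.
K' ⊕ ipad = 7c 2b 3d 36 36.  K' ⊕ opad = 16 41 57 5c 5c.
Inner input = (K'⊕ipad) ∥ m = 7c 2b 3d 36 36 ∥ 4b.
Inner hash: sum = 124+43+61+54+54+75 = 411; mod 256 = 155 → 9b.
Outer input = (K'⊕opad) ∥ inner = 16 41 57 5c 5c ∥ 9b.
Outer hash (tag): sum = 22+65+87+92+92+155 = 513; mod 256 = 1 → 01.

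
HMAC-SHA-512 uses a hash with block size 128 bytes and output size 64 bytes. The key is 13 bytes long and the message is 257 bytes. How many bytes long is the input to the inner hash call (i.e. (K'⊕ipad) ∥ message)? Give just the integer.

385

Key is 13 ≤ 128 bytes, zero-padded: |K'| = 128.
Inner input = (K'⊕ipad) ∥ m → 128 + 257 = 385 bytes.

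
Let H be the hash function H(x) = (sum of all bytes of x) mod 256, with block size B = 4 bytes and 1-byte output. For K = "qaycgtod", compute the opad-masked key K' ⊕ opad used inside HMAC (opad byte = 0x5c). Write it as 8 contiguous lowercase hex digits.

005c5c5c

Key "qaycgtod" = 71 61 79 63 67 74 6f 64 is 8 bytes > B = 4, so hash it first: H(key) = 5c, then zero-pad to 4 bytes: K' = 5c 00 00 00.
XOR each byte with 0x5c: 5c⊕5c=00, 00⊕5c=5c, 00⊕5c=5c, 00⊕5c=5c.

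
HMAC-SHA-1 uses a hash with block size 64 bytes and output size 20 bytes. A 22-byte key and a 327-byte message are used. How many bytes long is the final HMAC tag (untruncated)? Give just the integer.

20

The tag is one SHA-1 digest: 20 bytes.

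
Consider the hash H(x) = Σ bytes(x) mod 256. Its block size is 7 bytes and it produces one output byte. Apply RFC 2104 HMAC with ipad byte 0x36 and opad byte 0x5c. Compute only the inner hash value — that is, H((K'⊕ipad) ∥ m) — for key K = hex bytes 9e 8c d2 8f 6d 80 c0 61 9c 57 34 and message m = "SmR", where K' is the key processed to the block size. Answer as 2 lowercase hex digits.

Key hex bytes 9e 8c d2 8f 6d 80 c0 61 9c 57 34 is 11 bytes > B = 7, so hash it first: H(key) = c0, then zero-pad to 7 bytes: K' = c0 00 00 00 00 00 00.
K' ⊕ ipad = f6 36 36 36 36 36 36.
Inner input = f6 36 36 36 36 36 36 ∥ 53 6d 52.
Inner hash: sum = 246+54+54+54+54+54+54+83+109+82 = 844; mod 256 = 76 → 4c.

4c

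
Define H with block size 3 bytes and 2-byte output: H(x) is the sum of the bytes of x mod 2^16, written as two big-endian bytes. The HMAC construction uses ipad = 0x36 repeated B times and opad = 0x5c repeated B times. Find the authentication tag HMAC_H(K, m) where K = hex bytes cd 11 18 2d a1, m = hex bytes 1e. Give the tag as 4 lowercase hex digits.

01cf

Key hex bytes cd 11 18 2d a1 is 5 bytes > B = 3, so hash it first: H(key) = 01 c4, then zero-pad to 3 bytes: K' = 01 c4 00.
K' ⊕ ipad = 37 f2 36.  K' ⊕ opad = 5d 98 5c.
Inner input = (K'⊕ipad) ∥ m = 37 f2 36 ∥ 1e.
Inner hash: sum = 55+242+54+30 = 381 → 01 7d.
Outer input = (K'⊕opad) ∥ inner = 5d 98 5c ∥ 01 7d.
Outer hash (tag): sum = 93+152+92+1+125 = 463 → 01 cf.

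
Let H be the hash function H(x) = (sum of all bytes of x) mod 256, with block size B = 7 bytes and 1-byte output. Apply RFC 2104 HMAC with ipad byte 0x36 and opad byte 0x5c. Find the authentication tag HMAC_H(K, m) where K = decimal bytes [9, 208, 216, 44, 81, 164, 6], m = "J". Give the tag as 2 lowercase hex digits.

d4

Key decimal bytes [9, 208, 216, 44, 81, 164, 6] = 09 d0 d8 2c 51 a4 06 is exactly B = 7 bytes: K' = 09 d0 d8 2c 51 a4 06.
K' ⊕ ipad = 3f e6 ee 1a 67 92 30.  K' ⊕ opad = 55 8c 84 70 0d f8 5a.
Inner input = (K'⊕ipad) ∥ m = 3f e6 ee 1a 67 92 30 ∥ 4a.
Inner hash: sum = 63+230+238+26+103+146+48+74 = 928; mod 256 = 160 → a0.
Outer input = (K'⊕opad) ∥ inner = 55 8c 84 70 0d f8 5a ∥ a0.
Outer hash (tag): sum = 85+140+132+112+13+248+90+160 = 980; mod 256 = 212 → d4.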